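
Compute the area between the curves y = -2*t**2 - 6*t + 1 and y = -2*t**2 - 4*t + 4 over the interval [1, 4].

On [1, 4], (-2*t**2 - 6*t + 1) - (-2*t**2 - 4*t + 4) = -2*t - 3 is ≤ 0 throughout, so the area is a single integral of |-2*t - 3|.
∫[1,4] (-2*t - 3) dt = -24; the area of that piece is 24.

24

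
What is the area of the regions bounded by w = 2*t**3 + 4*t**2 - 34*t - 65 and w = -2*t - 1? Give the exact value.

Set the curves equal: 2*t**3 + 4*t**2 - 34*t - 65 = -2*t - 1, so 2*t**3 + 4*t**2 - 32*t - 64 = 0, which factors as 2*(t - 4)*(t + 2)*(t + 4) = 0. The curves meet at t = -4, -2, 4.
On [-4, -2], w = 2*t**3 + 4*t**2 - 34*t - 65 is on top; that piece has area ∫[-4,-2] (2*t**3 + 4*t**2 - 32*t - 64) dt = 56/3.
On [-2, 4], w = -2*t - 1 is on top; that piece has area ∫[-2,4] (-(2*t**3 + 4*t**2 - 32*t - 64)) dt = 360.
Total enclosed area = 56/3 + 360 = 1136/3.

1136/3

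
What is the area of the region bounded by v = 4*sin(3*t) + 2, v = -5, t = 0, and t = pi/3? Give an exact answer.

8/3 + 7*pi/3

On [0, pi/3], (4*sin(3*t) + 2) - (-5) = 4*sin(3*t) + 7 is ≥ 0 throughout, so the area is a single integral of |4*sin(3*t) + 7|.
∫[0,pi/3] (4*sin(3*t) + 7) dt = 8/3 + 7*pi/3.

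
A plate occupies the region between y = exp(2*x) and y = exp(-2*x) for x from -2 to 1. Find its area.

-2 + exp(-4)/2 + exp(-2)/2 + exp(2)/2 + exp(4)/2

The difference (exp(2*x)) - (exp(-2*x)) = exp(2*x) - exp(-2*x) changes sign at x = 0 inside [-2, 1], so split the integral there.
∫[-2,0] (exp(2*x) - exp(-2*x)) dx = -exp(4)/2 - exp(-4)/2 + 1; the area of that piece is -1 + exp(-4)/2 + exp(4)/2.
∫[0,1] (exp(2*x) - exp(-2*x)) dx = -1 + exp(-2)/2 + exp(2)/2.
Total area = (-1 + exp(-4)/2 + exp(4)/2) + (-1 + exp(-2)/2 + exp(2)/2) = -2 + exp(-4)/2 + exp(-2)/2 + exp(2)/2 + exp(4)/2.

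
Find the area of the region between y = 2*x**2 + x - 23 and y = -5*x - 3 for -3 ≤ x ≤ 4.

The difference (2*x**2 + x - 23) - (-5*x - 3) = 2*x**2 + 6*x - 20 changes sign at x = 2 inside [-3, 4], so split the integral there.
∫[-3,2] (2*x**2 + 6*x - 20) dx = -275/3; the area of that piece is 275/3.
∫[2,4] (2*x**2 + 6*x - 20) dx = 100/3.
Total area = 275/3 + 100/3 = 125.

125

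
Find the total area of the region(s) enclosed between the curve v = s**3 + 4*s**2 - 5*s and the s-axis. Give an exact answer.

443/6

The curve meets the s-axis where s**3 + 4*s**2 - 5*s = 0, i.e. s*(s - 1)*(s + 5) = 0, at s = -5, 0, 1.
On [-5, 0] the curve lies above the axis; ∫[-5,0] (s**3 + 4*s**2 - 5*s) ds = 875/12, giving area 875/12.
On [0, 1] the curve lies below the axis; ∫[0,1] (s**3 + 4*s**2 - 5*s) ds = -11/12, giving area 11/12.
Total area = 875/12 + 11/12 = 443/6.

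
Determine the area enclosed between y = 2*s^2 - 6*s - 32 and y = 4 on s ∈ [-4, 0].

The difference (2*s^2 - 6*s - 32) - (4) = 2*s^2 - 6*s - 36 changes sign at s = -3 inside [-4, 0], so split the integral there.
∫[-4,-3] (2*s^2 - 6*s - 36) ds = 29/3.
∫[-3,0] (2*s^2 - 6*s - 36) ds = -63; the area of that piece is 63.
Total area = 29/3 + 63 = 218/3.

218/3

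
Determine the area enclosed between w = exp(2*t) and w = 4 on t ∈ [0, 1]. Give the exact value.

The difference (exp(2*t)) - (4) = exp(2*t) - 4 changes sign at t = log(2) inside [0, 1], so split the integral there.
∫[0,log(2)] (exp(2*t) - 4) dt = 3/2 - log(16); the area of that piece is -3/2 + log(16).
∫[log(2),1] (exp(2*t) - 4) dt = -6 + 4*log(2) + exp(2)/2.
Total area = (-3/2 + log(16)) + (-6 + 4*log(2) + exp(2)/2) = -15/2 + exp(2)/2 + 8*log(2).

-15/2 + exp(2)/2 + 8*log(2)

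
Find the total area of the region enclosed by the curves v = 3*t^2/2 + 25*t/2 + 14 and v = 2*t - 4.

1/4

Set the curves equal: 3*t^2/2 + 25*t/2 + 14 = 2*t - 4, so 3*t^2/2 + 21*t/2 + 18 = 0, which factors as 3*(t + 3)*(t + 4)/2 = 0. The curves meet at t = -4, -3.
On [-4, -3], v = 2*t - 4 is on top; that piece has area ∫[-4,-3] (-(3*t^2/2 + 21*t/2 + 18)) dt = 1/4.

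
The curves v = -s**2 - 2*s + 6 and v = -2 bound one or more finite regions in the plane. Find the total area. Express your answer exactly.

Set the curves equal: -s**2 - 2*s + 6 = -2, so -s**2 - 2*s + 8 = 0, which factors as -(s - 2)*(s + 4) = 0. The curves meet at s = -4, 2.
On [-4, 2], v = -s**2 - 2*s + 6 is on top; that piece has area ∫[-4,2] (-s**2 - 2*s + 8) ds = 36.

36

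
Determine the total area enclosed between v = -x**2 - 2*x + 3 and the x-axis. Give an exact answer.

The curve meets the x-axis where -x**2 - 2*x + 3 = 0, i.e. -(x - 1)*(x + 3) = 0, at x = -3, 1.
On [-3, 1] the curve lies above the axis; ∫[-3,1] (-x**2 - 2*x + 3) dx = 32/3, giving area 32/3.

32/3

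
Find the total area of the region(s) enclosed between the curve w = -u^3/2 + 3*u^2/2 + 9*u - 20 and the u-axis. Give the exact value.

999/8

The curve meets the u-axis where -u^3/2 + 3*u^2/2 + 9*u - 20 = 0, i.e. -(u - 5)*(u - 2)*(u + 4)/2 = 0, at u = -4, 2, 5.
On [-4, 2] the curve lies below the axis; ∫[-4,2] (-u^3/2 + 3*u^2/2 + 9*u - 20) du = -108, giving area 108.
On [2, 5] the curve lies above the axis; ∫[2,5] (-u^3/2 + 3*u^2/2 + 9*u - 20) du = 135/8, giving area 135/8.
Total area = 108 + 135/8 = 999/8.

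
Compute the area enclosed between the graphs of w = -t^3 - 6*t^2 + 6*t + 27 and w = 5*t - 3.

407/4

Set the curves equal: -t^3 - 6*t^2 + 6*t + 27 = 5*t - 3, so -t^3 - 6*t^2 + t + 30 = 0, which factors as -(t - 2)*(t + 3)*(t + 5) = 0. The curves meet at t = -5, -3, 2.
On [-5, -3], w = 5*t - 3 is on top; that piece has area ∫[-5,-3] (-(-t^3 - 6*t^2 + t + 30)) dt = 8.
On [-3, 2], w = -t^3 - 6*t^2 + 6*t + 27 is on top; that piece has area ∫[-3,2] (-t^3 - 6*t^2 + t + 30) dt = 375/4.
Total enclosed area = 8 + 375/4 = 407/4.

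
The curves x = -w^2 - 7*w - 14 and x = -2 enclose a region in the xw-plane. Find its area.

Both boundary curves give x as a function of w, so integrate with respect to w. Setting them equal: -w^2 - 7*w - 12 = 0, i.e. -(w + 3)*(w + 4) = 0, so they meet at w = -4, -3.
For w in [-4, -3], x = -w^2 - 7*w - 14 is on the right; area = ∫[-4,-3] (-w^2 - 7*w - 12) dw = 1/6.

1/6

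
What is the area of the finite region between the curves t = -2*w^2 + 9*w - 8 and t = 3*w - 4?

Both boundary curves give t as a function of w, so integrate with respect to w. Setting them equal: -2*w^2 + 6*w - 4 = 0, i.e. -2*(w - 2)*(w - 1) = 0, so they meet at w = 1, 2.
For w in [1, 2], t = -2*w^2 + 9*w - 8 is on the right; area = ∫[1,2] (-2*w^2 + 6*w - 4) dw = 1/3.

1/3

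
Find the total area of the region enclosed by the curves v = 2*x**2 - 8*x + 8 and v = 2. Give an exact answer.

Set the curves equal: 2*x**2 - 8*x + 8 = 2, so 2*x**2 - 8*x + 6 = 0, which factors as 2*(x - 3)*(x - 1) = 0. The curves meet at x = 1, 3.
On [1, 3], v = 2 is on top; that piece has area ∫[1,3] (-(2*x**2 - 8*x + 6)) dx = 8/3.

8/3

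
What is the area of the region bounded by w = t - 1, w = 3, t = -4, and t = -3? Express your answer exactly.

15/2

On [-4, -3], (t - 1) - (3) = t - 4 is ≤ 0 throughout, so the area is a single integral of |t - 4|.
∫[-4,-3] (t - 4) dt = -15/2; the area of that piece is 15/2.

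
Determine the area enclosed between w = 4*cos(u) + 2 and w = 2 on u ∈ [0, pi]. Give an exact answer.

8

The difference (4*cos(u) + 2) - (2) = 4*cos(u) changes sign at u = pi/2 inside [0, pi], so split the integral there.
∫[0,pi/2] (4*cos(u)) du = 4.
∫[pi/2,pi] (4*cos(u)) du = -4; the area of that piece is 4.
Total area = 4 + 4 = 8.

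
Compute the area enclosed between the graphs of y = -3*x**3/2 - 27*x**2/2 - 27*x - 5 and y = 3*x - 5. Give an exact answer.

393/8

Set the curves equal: -3*x**3/2 - 27*x**2/2 - 27*x - 5 = 3*x - 5, so -3*x**3/2 - 27*x**2/2 - 30*x = 0, which factors as -3*x*(x + 4)*(x + 5)/2 = 0. The curves meet at x = -5, -4, 0.
On [-5, -4], y = 3*x - 5 is on top; that piece has area ∫[-5,-4] (-(-3*x**3/2 - 27*x**2/2 - 30*x)) dx = 9/8.
On [-4, 0], y = -3*x**3/2 - 27*x**2/2 - 27*x - 5 is on top; that piece has area ∫[-4,0] (-3*x**3/2 - 27*x**2/2 - 30*x) dx = 48.
Total enclosed area = 9/8 + 48 = 393/8.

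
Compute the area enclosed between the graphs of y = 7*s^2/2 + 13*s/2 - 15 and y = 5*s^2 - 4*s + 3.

Set the curves equal: 7*s^2/2 + 13*s/2 - 15 = 5*s^2 - 4*s + 3, so -3*s^2/2 + 21*s/2 - 18 = 0, which factors as -3*(s - 4)*(s - 3)/2 = 0. The curves meet at s = 3, 4.
On [3, 4], y = 7*s^2/2 + 13*s/2 - 15 is on top; that piece has area ∫[3,4] (-3*s^2/2 + 21*s/2 - 18) ds = 1/4.

1/4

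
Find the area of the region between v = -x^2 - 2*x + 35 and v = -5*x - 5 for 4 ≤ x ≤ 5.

On [4, 5], (-x^2 - 2*x + 35) - (-5*x - 5) = -x^2 + 3*x + 40 is ≥ 0 throughout, so the area is a single integral of |-x^2 + 3*x + 40|.
∫[4,5] (-x^2 + 3*x + 40) dx = 199/6.

199/6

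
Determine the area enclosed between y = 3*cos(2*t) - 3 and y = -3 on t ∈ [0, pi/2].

3

The difference (3*cos(2*t) - 3) - (-3) = 3*cos(2*t) changes sign at t = pi/4 inside [0, pi/2], so split the integral there.
∫[0,pi/4] (3*cos(2*t)) dt = 3/2.
∫[pi/4,pi/2] (3*cos(2*t)) dt = -3/2; the area of that piece is 3/2.
Total area = 3/2 + 3/2 = 3.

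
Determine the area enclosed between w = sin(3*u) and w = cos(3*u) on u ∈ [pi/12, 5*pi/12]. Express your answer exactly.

On [pi/12, 5*pi/12], (sin(3*u)) - (cos(3*u)) = sin(3*u) - cos(3*u) is ≥ 0 throughout, so the area is a single integral of |sin(3*u) - cos(3*u)|.
∫[pi/12,5*pi/12] (sin(3*u) - cos(3*u)) du = 2*sqrt(2)/3.

2*sqrt(2)/3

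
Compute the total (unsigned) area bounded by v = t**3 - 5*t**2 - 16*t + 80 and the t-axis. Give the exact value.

5137/12

The curve meets the t-axis where t**3 - 5*t**2 - 16*t + 80 = 0, i.e. (t - 5)*(t - 4)*(t + 4) = 0, at t = -4, 4, 5.
On [-4, 4] the curve lies above the axis; ∫[-4,4] (t**3 - 5*t**2 - 16*t + 80) dt = 1280/3, giving area 1280/3.
On [4, 5] the curve lies below the axis; ∫[4,5] (t**3 - 5*t**2 - 16*t + 80) dt = -17/12, giving area 17/12.
Total area = 1280/3 + 17/12 = 5137/12.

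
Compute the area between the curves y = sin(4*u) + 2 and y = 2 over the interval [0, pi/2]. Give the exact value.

1

The difference (sin(4*u) + 2) - (2) = sin(4*u) changes sign at u = pi/4 inside [0, pi/2], so split the integral there.
∫[0,pi/4] (sin(4*u)) du = 1/2.
∫[pi/4,pi/2] (sin(4*u)) du = -1/2; the area of that piece is 1/2.
Total area = 1/2 + 1/2 = 1.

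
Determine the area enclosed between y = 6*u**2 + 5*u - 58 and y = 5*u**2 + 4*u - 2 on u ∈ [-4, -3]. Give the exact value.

On [-4, -3], (6*u**2 + 5*u - 58) - (5*u**2 + 4*u - 2) = u**2 + u - 56 is ≤ 0 throughout, so the area is a single integral of |u**2 + u - 56|.
∫[-4,-3] (u**2 + u - 56) du = -283/6; the area of that piece is 283/6.

283/6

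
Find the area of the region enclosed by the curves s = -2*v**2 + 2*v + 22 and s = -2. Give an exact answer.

343/3

Both boundary curves give s as a function of v, so integrate with respect to v. Setting them equal: -2*v**2 + 2*v + 24 = 0, i.e. -2*(v - 4)*(v + 3) = 0, so they meet at v = -3, 4.
For v in [-3, 4], s = -2*v**2 + 2*v + 22 is on the right; area = ∫[-3,4] (-2*v**2 + 2*v + 24) dv = 343/3.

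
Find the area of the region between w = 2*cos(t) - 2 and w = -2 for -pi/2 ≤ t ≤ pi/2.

4

On [-pi/2, pi/2], (2*cos(t) - 2) - (-2) = 2*cos(t) is ≥ 0 throughout, so the area is a single integral of |2*cos(t)|.
∫[-pi/2,pi/2] (2*cos(t)) dt = 4.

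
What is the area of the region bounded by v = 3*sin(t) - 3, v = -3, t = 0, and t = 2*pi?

The difference (3*sin(t) - 3) - (-3) = 3*sin(t) changes sign at t = pi inside [0, 2*pi], so split the integral there.
∫[0,pi] (3*sin(t)) dt = 6.
∫[pi,2*pi] (3*sin(t)) dt = -6; the area of that piece is 6.
Total area = 6 + 6 = 12.

12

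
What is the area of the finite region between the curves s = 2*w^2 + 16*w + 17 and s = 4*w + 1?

8/3

Both boundary curves give s as a function of w, so integrate with respect to w. Setting them equal: 2*w^2 + 12*w + 16 = 0, i.e. 2*(w + 2)*(w + 4) = 0, so they meet at w = -4, -2.
For w in [-4, -2], s = 2*w^2 + 16*w + 17 is on the left; area = ∫[-4,-2] (-(2*w^2 + 12*w + 16)) dw = 8/3.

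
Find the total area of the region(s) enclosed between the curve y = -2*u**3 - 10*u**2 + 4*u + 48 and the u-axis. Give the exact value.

The curve meets the u-axis where -2*u**3 - 10*u**2 + 4*u + 48 = 0, i.e. -2*(u - 2)*(u + 3)*(u + 4) = 0, at u = -4, -3, 2.
On [-4, -3] the curve lies below the axis; ∫[-4,-3] (-2*u**3 - 10*u**2 + 4*u + 48) du = -11/6, giving area 11/6.
On [-3, 2] the curve lies above the axis; ∫[-3,2] (-2*u**3 - 10*u**2 + 4*u + 48) du = 875/6, giving area 875/6.
Total area = 11/6 + 875/6 = 443/3.

443/3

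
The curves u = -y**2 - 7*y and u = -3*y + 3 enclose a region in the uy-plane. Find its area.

4/3

Both boundary curves give u as a function of y, so integrate with respect to y. Setting them equal: -y**2 - 4*y - 3 = 0, i.e. -(y + 1)*(y + 3) = 0, so they meet at y = -3, -1.
For y in [-3, -1], u = -y**2 - 7*y is on the right; area = ∫[-3,-1] (-y**2 - 4*y - 3) dy = 4/3.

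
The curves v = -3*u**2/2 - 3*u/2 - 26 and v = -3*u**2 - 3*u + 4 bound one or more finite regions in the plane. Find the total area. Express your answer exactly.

729/4

Set the curves equal: -3*u**2/2 - 3*u/2 - 26 = -3*u**2 - 3*u + 4, so 3*u**2/2 + 3*u/2 - 30 = 0, which factors as 3*(u - 4)*(u + 5)/2 = 0. The curves meet at u = -5, 4.
On [-5, 4], v = -3*u**2 - 3*u + 4 is on top; that piece has area ∫[-5,4] (-(3*u**2/2 + 3*u/2 - 30)) du = 729/4.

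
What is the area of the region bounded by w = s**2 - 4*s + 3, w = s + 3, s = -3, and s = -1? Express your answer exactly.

On [-3, -1], (s**2 - 4*s + 3) - (s + 3) = s**2 - 5*s is ≥ 0 throughout, so the area is a single integral of |s**2 - 5*s|.
∫[-3,-1] (s**2 - 5*s) ds = 86/3.

86/3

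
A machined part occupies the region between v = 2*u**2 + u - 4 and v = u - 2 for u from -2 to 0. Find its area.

The difference (2*u**2 + u - 4) - (u - 2) = 2*u**2 - 2 changes sign at u = -1 inside [-2, 0], so split the integral there.
∫[-2,-1] (2*u**2 - 2) du = 8/3.
∫[-1,0] (2*u**2 - 2) du = -4/3; the area of that piece is 4/3.
Total area = 8/3 + 4/3 = 4.

4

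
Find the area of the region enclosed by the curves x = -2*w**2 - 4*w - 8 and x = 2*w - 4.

Both boundary curves give x as a function of w, so integrate with respect to w. Setting them equal: -2*w**2 - 6*w - 4 = 0, i.e. -2*(w + 1)*(w + 2) = 0, so they meet at w = -2, -1.
For w in [-2, -1], x = -2*w**2 - 4*w - 8 is on the right; area = ∫[-2,-1] (-2*w**2 - 6*w - 4) dw = 1/3.

1/3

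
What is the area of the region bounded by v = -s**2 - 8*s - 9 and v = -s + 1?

9/2

Set the curves equal: -s**2 - 8*s - 9 = -s + 1, so -s**2 - 7*s - 10 = 0, which factors as -(s + 2)*(s + 5) = 0. The curves meet at s = -5, -2.
On [-5, -2], v = -s**2 - 8*s - 9 is on top; that piece has area ∫[-5,-2] (-s**2 - 7*s - 10) ds = 9/2.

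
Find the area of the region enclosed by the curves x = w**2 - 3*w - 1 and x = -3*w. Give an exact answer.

4/3

Both boundary curves give x as a function of w, so integrate with respect to w. Setting them equal: w**2 - 1 = 0, i.e. (w - 1)*(w + 1) = 0, so they meet at w = -1, 1.
For w in [-1, 1], x = w**2 - 3*w - 1 is on the left; area = ∫[-1,1] (-(w**2 - 1)) dw = 4/3.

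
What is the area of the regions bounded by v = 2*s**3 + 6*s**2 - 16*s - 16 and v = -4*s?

Set the curves equal: 2*s**3 + 6*s**2 - 16*s - 16 = -4*s, so 2*s**3 + 6*s**2 - 12*s - 16 = 0, which factors as 2*(s - 2)*(s + 1)*(s + 4) = 0. The curves meet at s = -4, -1, 2.
On [-4, -1], v = 2*s**3 + 6*s**2 - 16*s - 16 is on top; that piece has area ∫[-4,-1] (2*s**3 + 6*s**2 - 12*s - 16) ds = 81/2.
On [-1, 2], v = -4*s is on top; that piece has area ∫[-1,2] (-(2*s**3 + 6*s**2 - 12*s - 16)) ds = 81/2.
Total enclosed area = 81/2 + 81/2 = 81.

81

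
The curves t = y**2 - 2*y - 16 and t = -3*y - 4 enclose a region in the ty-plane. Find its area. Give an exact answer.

Both boundary curves give t as a function of y, so integrate with respect to y. Setting them equal: y**2 + y - 12 = 0, i.e. (y - 3)*(y + 4) = 0, so they meet at y = -4, 3.
For y in [-4, 3], t = y**2 - 2*y - 16 is on the left; area = ∫[-4,3] (-(y**2 + y - 12)) dy = 343/6.

343/6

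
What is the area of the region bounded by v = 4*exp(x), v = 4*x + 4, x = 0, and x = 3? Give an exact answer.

-34 + 4*exp(3)

On [0, 3], (4*exp(x)) - (4*x + 4) = -4*x + 4*exp(x) - 4 is ≥ 0 throughout, so the area is a single integral of |-4*x + 4*exp(x) - 4|.
∫[0,3] (-4*x + 4*exp(x) - 4) dx = -34 + 4*exp(3).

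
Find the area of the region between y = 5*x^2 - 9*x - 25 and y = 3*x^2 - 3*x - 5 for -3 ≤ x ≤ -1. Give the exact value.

14

The difference (5*x^2 - 9*x - 25) - (3*x^2 - 3*x - 5) = 2*x^2 - 6*x - 20 changes sign at x = -2 inside [-3, -1], so split the integral there.
∫[-3,-2] (2*x^2 - 6*x - 20) dx = 23/3.
∫[-2,-1] (2*x^2 - 6*x - 20) dx = -19/3; the area of that piece is 19/3.
Total area = 23/3 + 19/3 = 14.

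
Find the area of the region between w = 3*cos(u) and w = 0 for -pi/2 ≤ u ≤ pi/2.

On [-pi/2, pi/2], (3*cos(u)) - (0) = 3*cos(u) is ≥ 0 throughout, so the area is a single integral of |3*cos(u)|.
∫[-pi/2,pi/2] (3*cos(u)) du = 6.

6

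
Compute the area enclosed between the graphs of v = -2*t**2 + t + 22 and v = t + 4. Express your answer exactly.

72

Set the curves equal: -2*t**2 + t + 22 = t + 4, so -2*t**2 + 18 = 0, which factors as -2*(t - 3)*(t + 3) = 0. The curves meet at t = -3, 3.
On [-3, 3], v = -2*t**2 + t + 22 is on top; that piece has area ∫[-3,3] (-2*t**2 + 18) dt = 72.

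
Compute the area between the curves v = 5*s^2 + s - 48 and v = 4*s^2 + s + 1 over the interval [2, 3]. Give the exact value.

128/3

On [2, 3], (5*s^2 + s - 48) - (4*s^2 + s + 1) = s^2 - 49 is ≤ 0 throughout, so the area is a single integral of |s^2 - 49|.
∫[2,3] (s^2 - 49) ds = -128/3; the area of that piece is 128/3.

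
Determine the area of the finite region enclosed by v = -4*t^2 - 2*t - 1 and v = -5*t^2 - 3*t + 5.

Set the curves equal: -4*t^2 - 2*t - 1 = -5*t^2 - 3*t + 5, so t^2 + t - 6 = 0, which factors as (t - 2)*(t + 3) = 0. The curves meet at t = -3, 2.
On [-3, 2], v = -5*t^2 - 3*t + 5 is on top; that piece has area ∫[-3,2] (-(t^2 + t - 6)) dt = 125/6.

125/6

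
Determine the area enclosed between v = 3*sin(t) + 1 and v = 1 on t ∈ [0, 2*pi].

The difference (3*sin(t) + 1) - (1) = 3*sin(t) changes sign at t = pi inside [0, 2*pi], so split the integral there.
∫[0,pi] (3*sin(t)) dt = 6.
∫[pi,2*pi] (3*sin(t)) dt = -6; the area of that piece is 6.
Total area = 6 + 6 = 12.

12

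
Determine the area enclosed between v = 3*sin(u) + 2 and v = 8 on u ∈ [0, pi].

-6 + 6*pi

On [0, pi], (3*sin(u) + 2) - (8) = 3*sin(u) - 6 is ≤ 0 throughout, so the area is a single integral of |3*sin(u) - 6|.
∫[0,pi] (3*sin(u) - 6) du = 6 - 6*pi; the area of that piece is -6 + 6*pi.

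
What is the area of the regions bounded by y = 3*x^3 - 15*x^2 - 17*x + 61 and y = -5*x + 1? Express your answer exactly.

937/4

Set the curves equal: 3*x^3 - 15*x^2 - 17*x + 61 = -5*x + 1, so 3*x^3 - 15*x^2 - 12*x + 60 = 0, which factors as 3*(x - 5)*(x - 2)*(x + 2) = 0. The curves meet at x = -2, 2, 5.
On [-2, 2], y = 3*x^3 - 15*x^2 - 17*x + 61 is on top; that piece has area ∫[-2,2] (3*x^3 - 15*x^2 - 12*x + 60) dx = 160.
On [2, 5], y = -5*x + 1 is on top; that piece has area ∫[2,5] (-(3*x^3 - 15*x^2 - 12*x + 60)) dx = 297/4.
Total enclosed area = 160 + 297/4 = 937/4.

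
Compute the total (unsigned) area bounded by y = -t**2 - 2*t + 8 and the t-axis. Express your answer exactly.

36

The curve meets the t-axis where -t**2 - 2*t + 8 = 0, i.e. -(t - 2)*(t + 4) = 0, at t = -4, 2.
On [-4, 2] the curve lies above the axis; ∫[-4,2] (-t**2 - 2*t + 8) dt = 36, giving area 36.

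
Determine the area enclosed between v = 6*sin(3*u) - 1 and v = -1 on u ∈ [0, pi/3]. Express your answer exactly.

On [0, pi/3], (6*sin(3*u) - 1) - (-1) = 6*sin(3*u) is ≥ 0 throughout, so the area is a single integral of |6*sin(3*u)|.
∫[0,pi/3] (6*sin(3*u)) du = 4.

4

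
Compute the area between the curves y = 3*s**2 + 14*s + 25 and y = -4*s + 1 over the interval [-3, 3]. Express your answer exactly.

202

The difference (3*s**2 + 14*s + 25) - (-4*s + 1) = 3*s**2 + 18*s + 24 changes sign at s = -2 inside [-3, 3], so split the integral there.
∫[-3,-2] (3*s**2 + 18*s + 24) ds = -2; the area of that piece is 2.
∫[-2,3] (3*s**2 + 18*s + 24) ds = 200.
Total area = 2 + 200 = 202.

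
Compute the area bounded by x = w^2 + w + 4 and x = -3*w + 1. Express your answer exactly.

Both boundary curves give x as a function of w, so integrate with respect to w. Setting them equal: w^2 + 4*w + 3 = 0, i.e. (w + 1)*(w + 3) = 0, so they meet at w = -3, -1.
For w in [-3, -1], x = w^2 + w + 4 is on the left; area = ∫[-3,-1] (-(w^2 + 4*w + 3)) dw = 4/3.

4/3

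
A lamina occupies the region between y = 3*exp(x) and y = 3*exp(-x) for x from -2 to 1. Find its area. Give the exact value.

The difference (3*exp(x)) - (3*exp(-x)) = 3*exp(x) - 3*exp(-x) changes sign at x = 0 inside [-2, 1], so split the integral there.
∫[-2,0] (3*exp(x) - 3*exp(-x)) dx = -3*exp(2) - 3*exp(-2) + 6; the area of that piece is -6 + 3*exp(-2) + 3*exp(2).
∫[0,1] (3*exp(x) - 3*exp(-x)) dx = -6 + 3*exp(-1) + 3*exp(1).
Total area = (-6 + 3*exp(-2) + 3*exp(2)) + (-6 + 3*exp(-1) + 3*exp(1)) = -12 + 3*exp(-2) + 3*exp(-1) + 3*exp(1) + 3*exp(2).

-12 + 3*exp(-2) + 3*exp(-1) + 3*exp(1) + 3*exp(2)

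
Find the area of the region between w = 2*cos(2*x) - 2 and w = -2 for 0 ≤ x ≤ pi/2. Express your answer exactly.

The difference (2*cos(2*x) - 2) - (-2) = 2*cos(2*x) changes sign at x = pi/4 inside [0, pi/2], so split the integral there.
∫[0,pi/4] (2*cos(2*x)) dx = 1.
∫[pi/4,pi/2] (2*cos(2*x)) dx = -1; the area of that piece is 1.
Total area = 1 + 1 = 2.

2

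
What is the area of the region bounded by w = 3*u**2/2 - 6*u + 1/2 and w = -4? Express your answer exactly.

2

Set the curves equal: 3*u**2/2 - 6*u + 1/2 = -4, so 3*u**2/2 - 6*u + 9/2 = 0, which factors as 3*(u - 3)*(u - 1)/2 = 0. The curves meet at u = 1, 3.
On [1, 3], w = -4 is on top; that piece has area ∫[1,3] (-(3*u**2/2 - 6*u + 9/2)) du = 2.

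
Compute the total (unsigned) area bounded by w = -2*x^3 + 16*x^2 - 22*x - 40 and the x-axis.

The curve meets the x-axis where -2*x^3 + 16*x^2 - 22*x - 40 = 0, i.e. -2*(x - 5)*(x - 4)*(x + 1) = 0, at x = -1, 4, 5.
On [-1, 4] the curve lies below the axis; ∫[-1,4] (-2*x^3 + 16*x^2 - 22*x - 40) dx = -875/6, giving area 875/6.
On [4, 5] the curve lies above the axis; ∫[4,5] (-2*x^3 + 16*x^2 - 22*x - 40) dx = 11/6, giving area 11/6.
Total area = 875/6 + 11/6 = 443/3.

443/3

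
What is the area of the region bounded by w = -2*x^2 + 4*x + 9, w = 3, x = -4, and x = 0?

172/3

The difference (-2*x^2 + 4*x + 9) - (3) = -2*x^2 + 4*x + 6 changes sign at x = -1 inside [-4, 0], so split the integral there.
∫[-4,-1] (-2*x^2 + 4*x + 6) dx = -54; the area of that piece is 54.
∫[-1,0] (-2*x^2 + 4*x + 6) dx = 10/3.
Total area = 54 + 10/3 = 172/3.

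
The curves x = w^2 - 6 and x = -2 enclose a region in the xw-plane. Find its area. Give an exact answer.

Both boundary curves give x as a function of w, so integrate with respect to w. Setting them equal: w^2 - 4 = 0, i.e. (w - 2)*(w + 2) = 0, so they meet at w = -2, 2.
For w in [-2, 2], x = w^2 - 6 is on the left; area = ∫[-2,2] (-(w^2 - 4)) dw = 32/3.

32/3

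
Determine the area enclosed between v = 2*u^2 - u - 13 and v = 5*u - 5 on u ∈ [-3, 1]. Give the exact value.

40

The difference (2*u^2 - u - 13) - (5*u - 5) = 2*u^2 - 6*u - 8 changes sign at u = -1 inside [-3, 1], so split the integral there.
∫[-3,-1] (2*u^2 - 6*u - 8) du = 76/3.
∫[-1,1] (2*u^2 - 6*u - 8) du = -44/3; the area of that piece is 44/3.
Total area = 76/3 + 44/3 = 40.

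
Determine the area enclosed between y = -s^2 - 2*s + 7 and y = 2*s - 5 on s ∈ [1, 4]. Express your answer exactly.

67/3

The difference (-s^2 - 2*s + 7) - (2*s - 5) = -s^2 - 4*s + 12 changes sign at s = 2 inside [1, 4], so split the integral there.
∫[1,2] (-s^2 - 4*s + 12) ds = 11/3.
∫[2,4] (-s^2 - 4*s + 12) ds = -56/3; the area of that piece is 56/3.
Total area = 11/3 + 56/3 = 67/3.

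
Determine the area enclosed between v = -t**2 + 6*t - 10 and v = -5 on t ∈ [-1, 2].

The difference (-t**2 + 6*t - 10) - (-5) = -t**2 + 6*t - 5 changes sign at t = 1 inside [-1, 2], so split the integral there.
∫[-1,1] (-t**2 + 6*t - 5) dt = -32/3; the area of that piece is 32/3.
∫[1,2] (-t**2 + 6*t - 5) dt = 5/3.
Total area = 32/3 + 5/3 = 37/3.

37/3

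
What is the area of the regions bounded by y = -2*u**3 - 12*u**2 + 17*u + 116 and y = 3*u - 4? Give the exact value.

517

Set the curves equal: -2*u**3 - 12*u**2 + 17*u + 116 = 3*u - 4, so -2*u**3 - 12*u**2 + 14*u + 120 = 0, which factors as -2*(u - 3)*(u + 4)*(u + 5) = 0. The curves meet at u = -5, -4, 3.
On [-5, -4], y = 3*u - 4 is on top; that piece has area ∫[-5,-4] (-(-2*u**3 - 12*u**2 + 14*u + 120)) du = 5/2.
On [-4, 3], y = -2*u**3 - 12*u**2 + 17*u + 116 is on top; that piece has area ∫[-4,3] (-2*u**3 - 12*u**2 + 14*u + 120) du = 1029/2.
Total enclosed area = 5/2 + 1029/2 = 517.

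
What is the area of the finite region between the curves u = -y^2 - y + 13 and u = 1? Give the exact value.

Both boundary curves give u as a function of y, so integrate with respect to y. Setting them equal: -y^2 - y + 12 = 0, i.e. -(y - 3)*(y + 4) = 0, so they meet at y = -4, 3.
For y in [-4, 3], u = -y^2 - y + 13 is on the right; area = ∫[-4,3] (-y^2 - y + 12) dy = 343/6.

343/6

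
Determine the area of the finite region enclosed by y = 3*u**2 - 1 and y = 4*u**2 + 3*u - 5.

125/6

Set the curves equal: 3*u**2 - 1 = 4*u**2 + 3*u - 5, so -u**2 - 3*u + 4 = 0, which factors as -(u - 1)*(u + 4) = 0. The curves meet at u = -4, 1.
On [-4, 1], y = 3*u**2 - 1 is on top; that piece has area ∫[-4,1] (-u**2 - 3*u + 4) du = 125/6.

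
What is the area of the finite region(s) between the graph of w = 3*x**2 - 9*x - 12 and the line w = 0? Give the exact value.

The curve meets the x-axis where 3*x**2 - 9*x - 12 = 0, i.e. 3*(x - 4)*(x + 1) = 0, at x = -1, 4.
On [-1, 4] the curve lies below the axis; ∫[-1,4] (3*x**2 - 9*x - 12) dx = -125/2, giving area 125/2.

125/2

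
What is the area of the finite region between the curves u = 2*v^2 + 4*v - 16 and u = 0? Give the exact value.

72

Both boundary curves give u as a function of v, so integrate with respect to v. Setting them equal: 2*v^2 + 4*v - 16 = 0, i.e. 2*(v - 2)*(v + 4) = 0, so they meet at v = -4, 2.
For v in [-4, 2], u = 2*v^2 + 4*v - 16 is on the left; area = ∫[-4,2] (-(2*v^2 + 4*v - 16)) dv = 72.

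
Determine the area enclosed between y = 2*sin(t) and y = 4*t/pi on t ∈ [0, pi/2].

2 - pi/2

On [0, pi/2], (2*sin(t)) - (4*t/pi) = -4*t/pi + 2*sin(t) is ≥ 0 throughout, so the area is a single integral of |-4*t/pi + 2*sin(t)|.
∫[0,pi/2] (-4*t/pi + 2*sin(t)) dt = 2 - pi/2.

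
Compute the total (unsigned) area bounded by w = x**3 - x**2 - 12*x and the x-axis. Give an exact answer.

The curve meets the x-axis where x**3 - x**2 - 12*x = 0, i.e. x*(x - 4)*(x + 3) = 0, at x = -3, 0, 4.
On [-3, 0] the curve lies above the axis; ∫[-3,0] (x**3 - x**2 - 12*x) dx = 99/4, giving area 99/4.
On [0, 4] the curve lies below the axis; ∫[0,4] (x**3 - x**2 - 12*x) dx = -160/3, giving area 160/3.
Total area = 99/4 + 160/3 = 937/12.

937/12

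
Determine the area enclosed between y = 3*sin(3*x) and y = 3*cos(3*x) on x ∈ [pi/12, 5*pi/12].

2*sqrt(2)

On [pi/12, 5*pi/12], (3*sin(3*x)) - (3*cos(3*x)) = 3*sin(3*x) - 3*cos(3*x) is ≥ 0 throughout, so the area is a single integral of |3*sin(3*x) - 3*cos(3*x)|.
∫[pi/12,5*pi/12] (3*sin(3*x) - 3*cos(3*x)) dx = 2*sqrt(2).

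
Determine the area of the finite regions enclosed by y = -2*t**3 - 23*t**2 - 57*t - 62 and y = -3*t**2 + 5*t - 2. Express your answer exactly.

Set the curves equal: -2*t**3 - 23*t**2 - 57*t - 62 = -3*t**2 + 5*t - 2, so -2*t**3 - 20*t**2 - 62*t - 60 = 0, which factors as -2*(t + 2)*(t + 3)*(t + 5) = 0. The curves meet at t = -5, -3, -2.
On [-5, -3], y = -3*t**2 + 5*t - 2 is on top; that piece has area ∫[-5,-3] (-(-2*t**3 - 20*t**2 - 62*t - 60)) dt = 16/3.
On [-3, -2], y = -2*t**3 - 23*t**2 - 57*t - 62 is on top; that piece has area ∫[-3,-2] (-2*t**3 - 20*t**2 - 62*t - 60) dt = 5/6.
Total enclosed area = 16/3 + 5/6 = 37/6.

37/6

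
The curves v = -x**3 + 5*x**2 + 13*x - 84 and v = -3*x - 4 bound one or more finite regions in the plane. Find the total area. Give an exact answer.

Set the curves equal: -x**3 + 5*x**2 + 13*x - 84 = -3*x - 4, so -x**3 + 5*x**2 + 16*x - 80 = 0, which factors as -(x - 5)*(x - 4)*(x + 4) = 0. The curves meet at x = -4, 4, 5.
On [-4, 4], v = -3*x - 4 is on top; that piece has area ∫[-4,4] (-(-x**3 + 5*x**2 + 16*x - 80)) dx = 1280/3.
On [4, 5], v = -x**3 + 5*x**2 + 13*x - 84 is on top; that piece has area ∫[4,5] (-x**3 + 5*x**2 + 16*x - 80) dx = 17/12.
Total enclosed area = 1280/3 + 17/12 = 5137/12.

5137/12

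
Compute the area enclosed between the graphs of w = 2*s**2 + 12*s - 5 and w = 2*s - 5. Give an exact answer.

Set the curves equal: 2*s**2 + 12*s - 5 = 2*s - 5, so 2*s**2 + 10*s = 0, which factors as 2*s*(s + 5) = 0. The curves meet at s = -5, 0.
On [-5, 0], w = 2*s - 5 is on top; that piece has area ∫[-5,0] (-(2*s**2 + 10*s)) ds = 125/3.

125/3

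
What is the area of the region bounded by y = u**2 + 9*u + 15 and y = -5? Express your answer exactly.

1/6

Set the curves equal: u**2 + 9*u + 15 = -5, so u**2 + 9*u + 20 = 0, which factors as (u + 4)*(u + 5) = 0. The curves meet at u = -5, -4.
On [-5, -4], y = -5 is on top; that piece has area ∫[-5,-4] (-(u**2 + 9*u + 20)) du = 1/6.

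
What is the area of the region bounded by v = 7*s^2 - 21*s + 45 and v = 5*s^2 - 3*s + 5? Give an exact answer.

Set the curves equal: 7*s^2 - 21*s + 45 = 5*s^2 - 3*s + 5, so 2*s^2 - 18*s + 40 = 0, which factors as 2*(s - 5)*(s - 4) = 0. The curves meet at s = 4, 5.
On [4, 5], v = 5*s^2 - 3*s + 5 is on top; that piece has area ∫[4,5] (-(2*s^2 - 18*s + 40)) ds = 1/3.

1/3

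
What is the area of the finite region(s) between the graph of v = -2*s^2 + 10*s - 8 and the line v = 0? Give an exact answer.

The curve meets the s-axis where -2*s^2 + 10*s - 8 = 0, i.e. -2*(s - 4)*(s - 1) = 0, at s = 1, 4.
On [1, 4] the curve lies above the axis; ∫[1,4] (-2*s^2 + 10*s - 8) ds = 9, giving area 9.

9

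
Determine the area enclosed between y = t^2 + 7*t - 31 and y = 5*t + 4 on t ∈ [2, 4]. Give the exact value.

118/3

On [2, 4], (t^2 + 7*t - 31) - (5*t + 4) = t^2 + 2*t - 35 is ≤ 0 throughout, so the area is a single integral of |t^2 + 2*t - 35|.
∫[2,4] (t^2 + 2*t - 35) dt = -118/3; the area of that piece is 118/3.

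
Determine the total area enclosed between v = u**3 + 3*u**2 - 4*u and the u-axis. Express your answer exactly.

131/4

The curve meets the u-axis where u**3 + 3*u**2 - 4*u = 0, i.e. u*(u - 1)*(u + 4) = 0, at u = -4, 0, 1.
On [-4, 0] the curve lies above the axis; ∫[-4,0] (u**3 + 3*u**2 - 4*u) du = 32, giving area 32.
On [0, 1] the curve lies below the axis; ∫[0,1] (u**3 + 3*u**2 - 4*u) du = -3/4, giving area 3/4.
Total area = 32 + 3/4 = 131/4.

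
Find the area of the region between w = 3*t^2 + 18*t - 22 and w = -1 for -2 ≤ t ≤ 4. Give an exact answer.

The difference (3*t^2 + 18*t - 22) - (-1) = 3*t^2 + 18*t - 21 changes sign at t = 1 inside [-2, 4], so split the integral there.
∫[-2,1] (3*t^2 + 18*t - 21) dt = -81; the area of that piece is 81.
∫[1,4] (3*t^2 + 18*t - 21) dt = 135.
Total area = 81 + 135 = 216.

216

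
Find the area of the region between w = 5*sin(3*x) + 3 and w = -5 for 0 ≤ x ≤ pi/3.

10/3 + 8*pi/3

On [0, pi/3], (5*sin(3*x) + 3) - (-5) = 5*sin(3*x) + 8 is ≥ 0 throughout, so the area is a single integral of |5*sin(3*x) + 8|.
∫[0,pi/3] (5*sin(3*x) + 8) dx = 10/3 + 8*pi/3.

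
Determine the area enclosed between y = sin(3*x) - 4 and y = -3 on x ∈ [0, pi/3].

-2/3 + pi/3

On [0, pi/3], (sin(3*x) - 4) - (-3) = sin(3*x) - 1 is ≤ 0 throughout, so the area is a single integral of |sin(3*x) - 1|.
∫[0,pi/3] (sin(3*x) - 1) dx = 2/3 - pi/3; the area of that piece is -2/3 + pi/3.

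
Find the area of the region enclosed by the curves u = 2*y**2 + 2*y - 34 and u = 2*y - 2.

512/3

Both boundary curves give u as a function of y, so integrate with respect to y. Setting them equal: 2*y**2 - 32 = 0, i.e. 2*(y - 4)*(y + 4) = 0, so they meet at y = -4, 4.
For y in [-4, 4], u = 2*y**2 + 2*y - 34 is on the left; area = ∫[-4,4] (-(2*y**2 - 32)) dy = 512/3.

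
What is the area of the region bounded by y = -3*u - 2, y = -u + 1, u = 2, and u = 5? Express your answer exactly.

30

On [2, 5], (-3*u - 2) - (-u + 1) = -2*u - 3 is ≤ 0 throughout, so the area is a single integral of |-2*u - 3|.
∫[2,5] (-2*u - 3) du = -30; the area of that piece is 30.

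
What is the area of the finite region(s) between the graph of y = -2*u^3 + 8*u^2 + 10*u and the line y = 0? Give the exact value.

The curve meets the u-axis where -2*u^3 + 8*u^2 + 10*u = 0, i.e. -2*u*(u - 5)*(u + 1) = 0, at u = -1, 0, 5.
On [-1, 0] the curve lies below the axis; ∫[-1,0] (-2*u^3 + 8*u^2 + 10*u) du = -11/6, giving area 11/6.
On [0, 5] the curve lies above the axis; ∫[0,5] (-2*u^3 + 8*u^2 + 10*u) du = 875/6, giving area 875/6.
Total area = 11/6 + 875/6 = 443/3.

443/3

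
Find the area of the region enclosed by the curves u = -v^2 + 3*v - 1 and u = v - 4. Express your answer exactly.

Both boundary curves give u as a function of v, so integrate with respect to v. Setting them equal: -v^2 + 2*v + 3 = 0, i.e. -(v - 3)*(v + 1) = 0, so they meet at v = -1, 3.
For v in [-1, 3], u = -v^2 + 3*v - 1 is on the right; area = ∫[-1,3] (-v^2 + 2*v + 3) dv = 32/3.

32/3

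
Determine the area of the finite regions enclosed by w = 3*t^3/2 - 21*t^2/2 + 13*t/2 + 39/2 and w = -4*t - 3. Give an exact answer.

Set the curves equal: 3*t^3/2 - 21*t^2/2 + 13*t/2 + 39/2 = -4*t - 3, so 3*t^3/2 - 21*t^2/2 + 21*t/2 + 45/2 = 0, which factors as 3*(t - 5)*(t - 3)*(t + 1)/2 = 0. The curves meet at t = -1, 3, 5.
On [-1, 3], w = 3*t^3/2 - 21*t^2/2 + 13*t/2 + 39/2 is on top; that piece has area ∫[-1,3] (3*t^3/2 - 21*t^2/2 + 21*t/2 + 45/2) dt = 64.
On [3, 5], w = -4*t - 3 is on top; that piece has area ∫[3,5] (-(3*t^3/2 - 21*t^2/2 + 21*t/2 + 45/2)) dt = 10.
Total enclosed area = 64 + 10 = 74.

74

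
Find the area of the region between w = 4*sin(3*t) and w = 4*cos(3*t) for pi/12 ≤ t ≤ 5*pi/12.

On [pi/12, 5*pi/12], (4*sin(3*t)) - (4*cos(3*t)) = 4*sin(3*t) - 4*cos(3*t) is ≥ 0 throughout, so the area is a single integral of |4*sin(3*t) - 4*cos(3*t)|.
∫[pi/12,5*pi/12] (4*sin(3*t) - 4*cos(3*t)) dt = 8*sqrt(2)/3.

8*sqrt(2)/3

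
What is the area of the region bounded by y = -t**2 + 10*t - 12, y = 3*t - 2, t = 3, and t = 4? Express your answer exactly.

13/6

On [3, 4], (-t**2 + 10*t - 12) - (3*t - 2) = -t**2 + 7*t - 10 is ≥ 0 throughout, so the area is a single integral of |-t**2 + 7*t - 10|.
∫[3,4] (-t**2 + 7*t - 10) dt = 13/6.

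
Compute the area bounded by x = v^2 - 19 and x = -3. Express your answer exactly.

256/3

Both boundary curves give x as a function of v, so integrate with respect to v. Setting them equal: v^2 - 16 = 0, i.e. (v - 4)*(v + 4) = 0, so they meet at v = -4, 4.
For v in [-4, 4], x = v^2 - 19 is on the left; area = ∫[-4,4] (-(v^2 - 16)) dv = 256/3.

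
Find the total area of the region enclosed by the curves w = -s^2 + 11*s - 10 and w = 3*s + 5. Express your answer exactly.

Set the curves equal: -s^2 + 11*s - 10 = 3*s + 5, so -s^2 + 8*s - 15 = 0, which factors as -(s - 5)*(s - 3) = 0. The curves meet at s = 3, 5.
On [3, 5], w = -s^2 + 11*s - 10 is on top; that piece has area ∫[3,5] (-s^2 + 8*s - 15) ds = 4/3.

4/3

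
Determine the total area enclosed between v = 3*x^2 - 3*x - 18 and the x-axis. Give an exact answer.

125/2

The curve meets the x-axis where 3*x^2 - 3*x - 18 = 0, i.e. 3*(x - 3)*(x + 2) = 0, at x = -2, 3.
On [-2, 3] the curve lies below the axis; ∫[-2,3] (3*x^2 - 3*x - 18) dx = -125/2, giving area 125/2.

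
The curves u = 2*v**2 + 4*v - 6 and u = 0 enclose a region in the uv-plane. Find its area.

64/3

Both boundary curves give u as a function of v, so integrate with respect to v. Setting them equal: 2*v**2 + 4*v - 6 = 0, i.e. 2*(v - 1)*(v + 3) = 0, so they meet at v = -3, 1.
For v in [-3, 1], u = 2*v**2 + 4*v - 6 is on the left; area = ∫[-3,1] (-(2*v**2 + 4*v - 6)) dv = 64/3.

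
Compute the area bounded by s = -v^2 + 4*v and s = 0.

Both boundary curves give s as a function of v, so integrate with respect to v. Setting them equal: -v^2 + 4*v = 0, i.e. -v*(v - 4) = 0, so they meet at v = 0, 4.
For v in [0, 4], s = -v^2 + 4*v is on the right; area = ∫[0,4] (-v^2 + 4*v) dv = 32/3.

32/3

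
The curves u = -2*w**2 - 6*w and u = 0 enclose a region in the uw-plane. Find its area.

9

Both boundary curves give u as a function of w, so integrate with respect to w. Setting them equal: -2*w**2 - 6*w = 0, i.e. -2*w*(w + 3) = 0, so they meet at w = -3, 0.
For w in [-3, 0], u = -2*w**2 - 6*w is on the right; area = ∫[-3,0] (-2*w**2 - 6*w) dw = 9.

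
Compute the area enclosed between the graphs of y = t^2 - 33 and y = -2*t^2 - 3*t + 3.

343/2

Set the curves equal: t^2 - 33 = -2*t^2 - 3*t + 3, so 3*t^2 + 3*t - 36 = 0, which factors as 3*(t - 3)*(t + 4) = 0. The curves meet at t = -4, 3.
On [-4, 3], y = -2*t^2 - 3*t + 3 is on top; that piece has area ∫[-4,3] (-(3*t^2 + 3*t - 36)) dt = 343/2.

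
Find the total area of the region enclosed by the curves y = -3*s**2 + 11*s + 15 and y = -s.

Set the curves equal: -3*s**2 + 11*s + 15 = -s, so -3*s**2 + 12*s + 15 = 0, which factors as -3*(s - 5)*(s + 1) = 0. The curves meet at s = -1, 5.
On [-1, 5], y = -3*s**2 + 11*s + 15 is on top; that piece has area ∫[-1,5] (-3*s**2 + 12*s + 15) ds = 108.

108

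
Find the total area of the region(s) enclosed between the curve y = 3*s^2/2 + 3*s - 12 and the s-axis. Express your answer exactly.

54

The curve meets the s-axis where 3*s^2/2 + 3*s - 12 = 0, i.e. 3*(s - 2)*(s + 4)/2 = 0, at s = -4, 2.
On [-4, 2] the curve lies below the axis; ∫[-4,2] (3*s^2/2 + 3*s - 12) ds = -54, giving area 54.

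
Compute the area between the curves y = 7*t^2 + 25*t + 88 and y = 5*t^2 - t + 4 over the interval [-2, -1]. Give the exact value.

149/3

On [-2, -1], (7*t^2 + 25*t + 88) - (5*t^2 - t + 4) = 2*t^2 + 26*t + 84 is ≥ 0 throughout, so the area is a single integral of |2*t^2 + 26*t + 84|.
∫[-2,-1] (2*t^2 + 26*t + 84) dt = 149/3.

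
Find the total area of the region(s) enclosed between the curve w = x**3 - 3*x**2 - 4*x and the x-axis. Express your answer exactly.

131/4

The curve meets the x-axis where x**3 - 3*x**2 - 4*x = 0, i.e. x*(x - 4)*(x + 1) = 0, at x = -1, 0, 4.
On [-1, 0] the curve lies above the axis; ∫[-1,0] (x**3 - 3*x**2 - 4*x) dx = 3/4, giving area 3/4.
On [0, 4] the curve lies below the axis; ∫[0,4] (x**3 - 3*x**2 - 4*x) dx = -32, giving area 32.
Total area = 3/4 + 32 = 131/4.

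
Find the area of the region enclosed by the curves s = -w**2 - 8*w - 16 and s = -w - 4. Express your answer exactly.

Both boundary curves give s as a function of w, so integrate with respect to w. Setting them equal: -w**2 - 7*w - 12 = 0, i.e. -(w + 3)*(w + 4) = 0, so they meet at w = -4, -3.
For w in [-4, -3], s = -w**2 - 8*w - 16 is on the right; area = ∫[-4,-3] (-w**2 - 7*w - 12) dw = 1/6.

1/6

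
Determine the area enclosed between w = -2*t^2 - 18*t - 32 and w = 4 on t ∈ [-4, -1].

The difference (-2*t^2 - 18*t - 32) - (4) = -2*t^2 - 18*t - 36 changes sign at t = -3 inside [-4, -1], so split the integral there.
∫[-4,-3] (-2*t^2 - 18*t - 36) dt = 7/3.
∫[-3,-1] (-2*t^2 - 18*t - 36) dt = -52/3; the area of that piece is 52/3.
Total area = 7/3 + 52/3 = 59/3.

59/3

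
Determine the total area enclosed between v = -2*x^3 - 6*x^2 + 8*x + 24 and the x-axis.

The curve meets the x-axis where -2*x^3 - 6*x^2 + 8*x + 24 = 0, i.e. -2*(x - 2)*(x + 2)*(x + 3) = 0, at x = -3, -2, 2.
On [-3, -2] the curve lies below the axis; ∫[-3,-2] (-2*x^3 - 6*x^2 + 8*x + 24) dx = -3/2, giving area 3/2.
On [-2, 2] the curve lies above the axis; ∫[-2,2] (-2*x^3 - 6*x^2 + 8*x + 24) dx = 64, giving area 64.
Total area = 3/2 + 64 = 131/2.

131/2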